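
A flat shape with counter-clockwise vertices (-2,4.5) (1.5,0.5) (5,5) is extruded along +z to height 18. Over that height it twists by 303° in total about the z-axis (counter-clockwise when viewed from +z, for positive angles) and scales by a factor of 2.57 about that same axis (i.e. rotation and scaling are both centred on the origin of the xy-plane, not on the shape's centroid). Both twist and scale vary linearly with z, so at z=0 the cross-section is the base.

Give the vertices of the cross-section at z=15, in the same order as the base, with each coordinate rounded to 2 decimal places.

t = z/height = 15/18 = 0.833333
s = 1 + (scale-1)·z/height = 1 + (2.57-1)·15/18 = 2.308333
θ = twist·z/height = 303°·15/18 = 252.5000° = 4.406956 rad
cos θ = -0.300706, sin θ = -0.953717 (intermediates below are computed at full precision and shown rounded to 5 d.p.)
v1: (-2,4.5) → rotate → (4.89314,0.55426) → ×s → (11.29499,1.27941) → (11.29,1.28)
v2: (1.5,0.5) → rotate → (0.02580,-1.58093) → ×s → (0.05955,-3.64931) → (0.06,-3.65)
v3: (5,5) → rotate → (3.26506,-6.27211) → ×s → (7.53684,-14.47813) → (7.54,-14.48)

Cross-section at z=15: (11.29,1.28) (0.06,-3.65) (7.54,-14.48)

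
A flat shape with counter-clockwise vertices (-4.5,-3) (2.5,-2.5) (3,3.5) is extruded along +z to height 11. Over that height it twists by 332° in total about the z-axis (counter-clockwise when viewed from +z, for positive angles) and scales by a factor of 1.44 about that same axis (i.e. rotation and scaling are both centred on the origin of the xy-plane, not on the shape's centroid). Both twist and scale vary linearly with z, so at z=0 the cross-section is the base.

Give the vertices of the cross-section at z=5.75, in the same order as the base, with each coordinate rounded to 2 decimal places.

t = z/height = 5.75/11 = 0.522727
s = 1 + (scale-1)·z/height = 1 + (1.44-1)·5.75/11 = 1.230000
θ = twist·z/height = 332°·5.75/11 = 173.5455° = 3.028940 rad
cos θ = -0.993661, sin θ = 0.112415 (intermediates below are computed at full precision and shown rounded to 5 d.p.)
v1: (-4.5,-3) → rotate → (4.80872,2.47512) → ×s → (5.91473,3.04439) → (5.91,3.04)
v2: (2.5,-2.5) → rotate → (-2.20312,2.76519) → ×s → (-2.70983,3.40118) → (-2.71,3.40)
v3: (3,3.5) → rotate → (-3.37444,-3.14057) → ×s → (-4.15056,-3.86290) → (-4.15,-3.86)

Cross-section at z=5.75: (5.91,3.04) (-2.71,3.40) (-4.15,-3.86)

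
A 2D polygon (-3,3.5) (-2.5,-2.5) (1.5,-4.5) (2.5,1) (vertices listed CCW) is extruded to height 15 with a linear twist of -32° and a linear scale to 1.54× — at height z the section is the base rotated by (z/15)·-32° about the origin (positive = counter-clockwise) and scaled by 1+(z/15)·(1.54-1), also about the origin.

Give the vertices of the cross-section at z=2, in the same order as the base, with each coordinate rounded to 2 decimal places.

Cross-section at z=2: (-2.93,3.98) (-2.87,-2.47) (1.24,-4.93) (2.75,0.87)

t = z/height = 2/15 = 0.133333
s = 1 + (scale-1)·z/height = 1 + (1.54-1)·2/15 = 1.072000
θ = twist·z/height = -32°·2/15 = -4.2667° = -0.074467 rad
cos θ = 0.997229, sin θ = -0.074399 (intermediates below are computed at full precision and shown rounded to 5 d.p.)
v1: (-3,3.5) → rotate → (-2.73129,3.71350) → ×s → (-2.92794,3.98087) → (-2.93,3.98)
v2: (-2.5,-2.5) → rotate → (-2.67907,-2.30708) → ×s → (-2.87196,-2.47318) → (-2.87,-2.47)
v3: (1.5,-4.5) → rotate → (1.16105,-4.59913) → ×s → (1.24464,-4.93026) → (1.24,-4.93)
v4: (2.5,1) → rotate → (2.56747,0.81123) → ×s → (2.75233,0.86964) → (2.75,0.87)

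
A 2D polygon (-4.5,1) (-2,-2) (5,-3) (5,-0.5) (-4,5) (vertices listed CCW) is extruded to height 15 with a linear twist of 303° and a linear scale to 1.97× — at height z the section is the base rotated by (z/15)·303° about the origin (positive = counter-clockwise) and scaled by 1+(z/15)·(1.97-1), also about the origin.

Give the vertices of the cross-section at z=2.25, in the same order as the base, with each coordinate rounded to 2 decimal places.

Cross-section at z=2.25: (-4.43,-2.87) (0.03,-3.24) (6.47,1.67) (4.43,3.68) (-7.30,0.75)

t = z/height = 2.25/15 = 0.15
s = 1 + (scale-1)·z/height = 1 + (1.97-1)·2.25/15 = 1.145500
θ = twist·z/height = 303°·2.25/15 = 45.4500° = 0.793252 rad
cos θ = 0.701531, sin θ = 0.712639 (intermediates below are computed at full precision and shown rounded to 5 d.p.)
v1: (-4.5,1) → rotate → (-3.86953,-2.50534) → ×s → (-4.43255,-2.86987) → (-4.43,-2.87)
v2: (-2,-2) → rotate → (0.02221,-2.82834) → ×s → (0.02545,-3.23986) → (0.03,-3.24)
v3: (5,-3) → rotate → (5.64557,1.45860) → ×s → (6.46700,1.67082) → (6.47,1.67)
v4: (5,-0.5) → rotate → (3.86398,3.21243) → ×s → (4.42618,3.67983) → (4.43,3.68)
v5: (-4,5) → rotate → (-6.36932,0.65710) → ×s → (-7.29605,0.75271) → (-7.30,0.75)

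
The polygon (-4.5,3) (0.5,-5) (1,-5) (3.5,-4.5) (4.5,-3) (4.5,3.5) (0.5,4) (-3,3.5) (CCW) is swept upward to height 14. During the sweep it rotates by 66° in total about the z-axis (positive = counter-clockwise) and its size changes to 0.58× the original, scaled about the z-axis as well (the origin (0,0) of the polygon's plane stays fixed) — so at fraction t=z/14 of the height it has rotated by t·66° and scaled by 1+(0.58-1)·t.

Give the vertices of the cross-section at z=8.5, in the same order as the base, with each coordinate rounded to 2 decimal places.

Cross-section at z=8.5: (-4.00,-0.45) (2.68,-2.61) (2.97,-2.37) (4.15,-0.89) (4.00,0.45) (0.89,4.15) (-1.63,2.52) (-3.39,0.56)

t = z/height = 8.5/14 = 0.607143
s = 1 + (scale-1)·z/height = 1 + (0.58-1)·8.5/14 = 0.745000
θ = twist·z/height = 66°·8.5/14 = 40.0714° = 0.699378 rad
cos θ = 0.765243, sin θ = 0.643742 (intermediates below are computed at full precision and shown rounded to 5 d.p.)
v1: (-4.5,3) → rotate → (-5.37482,-0.60111) → ×s → (-4.00424,-0.44783) → (-4.00,-0.45)
v2: (0.5,-5) → rotate → (3.60133,-3.50434) → ×s → (2.68299,-2.61073) → (2.68,-2.61)
v3: (1,-5) → rotate → (3.98395,-3.18247) → ×s → (2.96805,-2.37094) → (2.97,-2.37)
v4: (3.5,-4.5) → rotate → (5.57519,-1.19049) → ×s → (4.15352,-0.88692) → (4.15,-0.89)
v5: (4.5,-3) → rotate → (5.37482,0.60111) → ×s → (4.00424,0.44783) → (4.00,0.45)
v6: (4.5,3.5) → rotate → (1.19049,5.57519) → ×s → (0.88692,4.15352) → (0.89,4.15)
v7: (0.5,4) → rotate → (-2.19235,3.38284) → ×s → (-1.63330,2.52022) → (-1.63,2.52)
v8: (-3,3.5) → rotate → (-4.54882,0.74712) → ×s → (-3.38887,0.55661) → (-3.39,0.56)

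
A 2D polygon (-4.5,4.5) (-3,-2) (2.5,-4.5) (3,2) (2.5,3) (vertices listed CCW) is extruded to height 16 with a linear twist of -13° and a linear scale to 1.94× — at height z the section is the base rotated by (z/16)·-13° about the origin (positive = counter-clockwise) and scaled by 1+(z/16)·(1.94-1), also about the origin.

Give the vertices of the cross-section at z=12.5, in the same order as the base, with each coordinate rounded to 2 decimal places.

Cross-section at z=12.5: (-6.31,9.06) (-5.73,-2.50) (2.89,-8.45) (5.73,2.50) (5.19,4.36)

t = z/height = 12.5/16 = 0.78125
s = 1 + (scale-1)·z/height = 1 + (1.94-1)·12.5/16 = 1.734375
θ = twist·z/height = -13°·12.5/16 = -10.1563° = -0.177260 rad
cos θ = 0.984331, sin θ = -0.176333 (intermediates below are computed at full precision and shown rounded to 5 d.p.)
v1: (-4.5,4.5) → rotate → (-3.63599,5.22299) → ×s → (-6.30617,9.05862) → (-6.31,9.06)
v2: (-3,-2) → rotate → (-3.30566,-1.43966) → ×s → (-5.73325,-2.49691) → (-5.73,-2.50)
v3: (2.5,-4.5) → rotate → (1.66733,-4.87032) → ×s → (2.89177,-8.44696) → (2.89,-8.45)
v4: (3,2) → rotate → (3.30566,1.43966) → ×s → (5.73325,2.49691) → (5.73,2.50)
v5: (2.5,3) → rotate → (2.98983,2.51216) → ×s → (5.18548,4.35703) → (5.19,4.36)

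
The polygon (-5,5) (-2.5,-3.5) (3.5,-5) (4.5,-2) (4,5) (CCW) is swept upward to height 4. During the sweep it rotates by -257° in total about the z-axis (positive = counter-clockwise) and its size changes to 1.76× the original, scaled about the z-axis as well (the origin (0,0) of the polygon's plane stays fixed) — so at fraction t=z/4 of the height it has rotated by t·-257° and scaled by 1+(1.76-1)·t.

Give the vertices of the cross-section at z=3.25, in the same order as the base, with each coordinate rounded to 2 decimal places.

Cross-section at z=3.25: (3.19,-10.98) (6.27,3.01) (-1.06,9.81) (-4.82,6.34) (-9.57,-3.97)

t = z/height = 3.25/4 = 0.8125
s = 1 + (scale-1)·z/height = 1 + (1.76-1)·3.25/4 = 1.617500
θ = twist·z/height = -257°·3.25/4 = -208.8125° = -3.644466 rad
cos θ = -0.876202, sin θ = 0.481945 (intermediates below are computed at full precision and shown rounded to 5 d.p.)
v1: (-5,5) → rotate → (1.97128,-6.79073) → ×s → (3.18855,-10.98401) → (3.19,-10.98)
v2: (-2.5,-3.5) → rotate → (3.87731,1.86184) → ×s → (6.27155,3.01153) → (6.27,3.01)
v3: (3.5,-5) → rotate → (-0.65698,6.06781) → ×s → (-1.06267,9.81469) → (-1.06,9.81)
v4: (4.5,-2) → rotate → (-2.97902,3.92115) → ×s → (-4.81856,6.34247) → (-4.82,6.34)
v5: (4,5) → rotate → (-5.91453,-2.45323) → ×s → (-9.56675,-3.96810) → (-9.57,-3.97)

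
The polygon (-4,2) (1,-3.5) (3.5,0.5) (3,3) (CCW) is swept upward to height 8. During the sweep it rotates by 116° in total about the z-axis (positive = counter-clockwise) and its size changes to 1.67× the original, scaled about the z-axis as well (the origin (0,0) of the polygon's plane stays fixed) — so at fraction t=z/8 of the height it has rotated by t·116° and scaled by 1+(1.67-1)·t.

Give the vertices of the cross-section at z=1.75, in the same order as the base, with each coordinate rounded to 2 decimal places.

Cross-section at z=1.75: (-5.13,0.11) (2.76,-3.13) (3.38,2.24) (1.63,4.58)

t = z/height = 1.75/8 = 0.21875
s = 1 + (scale-1)·z/height = 1 + (1.67-1)·1.75/8 = 1.146563
θ = twist·z/height = 116°·1.75/8 = 25.3750° = 0.442877 rad
cos θ = 0.903522, sin θ = 0.428541 (intermediates below are computed at full precision and shown rounded to 5 d.p.)
v1: (-4,2) → rotate → (-4.47117,0.09288) → ×s → (-5.12648,0.10649) → (-5.13,0.11)
v2: (1,-3.5) → rotate → (2.40342,-2.73379) → ×s → (2.75567,-3.13446) → (2.76,-3.13)
v3: (3.5,0.5) → rotate → (2.94806,1.95165) → ×s → (3.38013,2.23769) → (3.38,2.24)
v4: (3,3) → rotate → (1.42494,3.99619) → ×s → (1.63379,4.58188) → (1.63,4.58)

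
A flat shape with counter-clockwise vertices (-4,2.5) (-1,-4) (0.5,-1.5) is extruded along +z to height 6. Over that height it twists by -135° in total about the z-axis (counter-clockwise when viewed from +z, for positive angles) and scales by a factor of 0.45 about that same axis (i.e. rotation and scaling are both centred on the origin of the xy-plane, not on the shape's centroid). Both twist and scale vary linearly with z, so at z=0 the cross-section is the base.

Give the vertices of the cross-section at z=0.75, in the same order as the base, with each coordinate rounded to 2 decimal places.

Cross-section at z=0.75: (-2.89,3.31) (-1.97,-3.29) (0.04,-1.47)

t = z/height = 0.75/6 = 0.125
s = 1 + (scale-1)·z/height = 1 + (0.45-1)·0.75/6 = 0.931250
θ = twist·z/height = -135°·0.75/6 = -16.8750° = -0.294524 rad
cos θ = 0.956940, sin θ = -0.290285 (intermediates below are computed at full precision and shown rounded to 5 d.p.)
v1: (-4,2.5) → rotate → (-3.10205,3.55349) → ×s → (-2.88878,3.30919) → (-2.89,3.31)
v2: (-1,-4) → rotate → (-2.11808,-3.53748) → ×s → (-1.97246,-3.29428) → (-1.97,-3.29)
v3: (0.5,-1.5) → rotate → (0.04304,-1.58055) → ×s → (0.04008,-1.47189) → (0.04,-1.47)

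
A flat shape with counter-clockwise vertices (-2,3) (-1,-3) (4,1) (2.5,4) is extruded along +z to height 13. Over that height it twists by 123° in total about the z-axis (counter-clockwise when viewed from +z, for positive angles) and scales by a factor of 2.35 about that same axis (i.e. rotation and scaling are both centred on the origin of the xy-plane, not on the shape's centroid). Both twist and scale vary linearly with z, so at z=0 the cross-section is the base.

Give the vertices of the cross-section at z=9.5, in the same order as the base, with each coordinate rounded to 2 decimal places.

Cross-section at z=9.5: (-5.97,-3.96) (5.96,-2.00) (-1.97,7.95) (-7.94,4.98)

t = z/height = 9.5/13 = 0.730769
s = 1 + (scale-1)·z/height = 1 + (2.35-1)·9.5/13 = 1.986538
θ = twist·z/height = 123°·9.5/13 = 89.8846° = 1.568782 rad
cos θ = 0.002014, sin θ = 0.999998 (intermediates below are computed at full precision and shown rounded to 5 d.p.)
v1: (-2,3) → rotate → (-3.00402,-1.99395) → ×s → (-5.96760,-3.96107) → (-5.97,-3.96)
v2: (-1,-3) → rotate → (2.99798,-1.00604) → ×s → (5.95560,-1.99854) → (5.96,-2.00)
v3: (4,1) → rotate → (-0.99194,4.00201) → ×s → (-1.97053,7.95014) → (-1.97,7.95)
v4: (2.5,4) → rotate → (-3.99496,2.50805) → ×s → (-7.93614,4.98234) → (-7.94,4.98)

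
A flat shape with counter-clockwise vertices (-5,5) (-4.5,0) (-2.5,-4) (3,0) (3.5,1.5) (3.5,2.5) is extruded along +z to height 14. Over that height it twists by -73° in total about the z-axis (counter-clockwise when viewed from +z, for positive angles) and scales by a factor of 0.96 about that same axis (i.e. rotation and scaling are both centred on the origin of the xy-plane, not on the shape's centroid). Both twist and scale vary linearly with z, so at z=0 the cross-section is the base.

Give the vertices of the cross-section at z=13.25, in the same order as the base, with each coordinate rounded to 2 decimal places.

t = z/height = 13.25/14 = 0.946429
s = 1 + (scale-1)·z/height = 1 + (0.96-1)·13.25/14 = 0.962143
θ = twist·z/height = -73°·13.25/14 = -69.0893° = -1.205836 rad
cos θ = 0.356913, sin θ = -0.934138 (intermediates below are computed at full precision and shown rounded to 5 d.p.)
v1: (-5,5) → rotate → (2.88613,6.45525) → ×s → (2.77686,6.21087) → (2.78,6.21)
v2: (-4.5,0) → rotate → (-1.60611,4.20362) → ×s → (-1.54530,4.04448) → (-1.55,4.04)
v3: (-2.5,-4) → rotate → (-4.62883,0.90769) → ×s → (-4.45360,0.87333) → (-4.45,0.87)
v4: (3,0) → rotate → (1.07074,-2.80241) → ×s → (1.03020,-2.69632) → (1.03,-2.70)
v5: (3.5,1.5) → rotate → (2.65040,-2.73411) → ×s → (2.55006,-2.63061) → (2.55,-2.63)
v6: (3.5,2.5) → rotate → (3.58454,-2.37720) → ×s → (3.44884,-2.28721) → (3.45,-2.29)

Cross-section at z=13.25: (2.78,6.21) (-1.55,4.04) (-4.45,0.87) (1.03,-2.70) (2.55,-2.63) (3.45,-2.29)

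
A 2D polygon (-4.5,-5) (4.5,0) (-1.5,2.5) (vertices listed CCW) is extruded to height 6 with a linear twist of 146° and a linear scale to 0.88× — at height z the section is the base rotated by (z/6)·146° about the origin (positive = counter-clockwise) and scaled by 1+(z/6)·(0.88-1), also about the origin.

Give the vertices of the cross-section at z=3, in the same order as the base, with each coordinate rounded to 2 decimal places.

t = z/height = 3/6 = 0.5
s = 1 + (scale-1)·z/height = 1 + (0.88-1)·3/6 = 0.940000
θ = twist·z/height = 146°·3/6 = 73.0000° = 1.274090 rad
cos θ = 0.292372, sin θ = 0.956305 (intermediates below are computed at full precision and shown rounded to 5 d.p.)
v1: (-4.5,-5) → rotate → (3.46585,-5.76523) → ×s → (3.25790,-5.41932) → (3.26,-5.42)
v2: (4.5,0) → rotate → (1.31567,4.30337) → ×s → (1.23673,4.04517) → (1.24,4.05)
v3: (-1.5,2.5) → rotate → (-2.82932,-0.70353) → ×s → (-2.65956,-0.66132) → (-2.66,-0.66)

Cross-section at z=3: (3.26,-5.42) (1.24,4.05) (-2.66,-0.66)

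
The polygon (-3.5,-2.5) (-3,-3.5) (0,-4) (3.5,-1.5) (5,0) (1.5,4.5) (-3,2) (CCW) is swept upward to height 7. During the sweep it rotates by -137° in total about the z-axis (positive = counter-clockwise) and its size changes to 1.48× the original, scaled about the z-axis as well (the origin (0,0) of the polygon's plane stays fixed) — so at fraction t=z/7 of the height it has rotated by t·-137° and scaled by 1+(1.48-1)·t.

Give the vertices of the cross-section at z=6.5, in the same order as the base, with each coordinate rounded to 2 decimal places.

t = z/height = 6.5/7 = 0.928571
s = 1 + (scale-1)·z/height = 1 + (1.48-1)·6.5/7 = 1.445714
θ = twist·z/height = -137°·6.5/7 = -127.2143° = -2.220308 rad
cos θ = -0.604798, sin θ = -0.796379 (intermediates below are computed at full precision and shown rounded to 5 d.p.)
v1: (-3.5,-2.5) → rotate → (0.12584,4.29932) → ×s → (0.18193,6.21559) → (0.18,6.22)
v2: (-3,-3.5) → rotate → (-0.97293,4.50593) → ×s → (-1.40658,6.51429) → (-1.41,6.51)
v3: (0,-4) → rotate → (-3.18552,2.41919) → ×s → (-4.60535,3.49746) → (-4.61,3.50)
v4: (3.5,-1.5) → rotate → (-3.31136,-1.88013) → ×s → (-4.78728,-2.71813) → (-4.79,-2.72)
v5: (5,0) → rotate → (-3.02399,-3.98190) → ×s → (-4.37182,-5.75668) → (-4.37,-5.76)
v6: (1.5,4.5) → rotate → (2.67651,-3.91616) → ×s → (3.86947,-5.66165) → (3.87,-5.66)
v7: (-3,2) → rotate → (3.40715,1.17954) → ×s → (4.92577,1.70528) → (4.93,1.71)

Cross-section at z=6.5: (0.18,6.22) (-1.41,6.51) (-4.61,3.50) (-4.79,-2.72) (-4.37,-5.76) (3.87,-5.66) (4.93,1.71)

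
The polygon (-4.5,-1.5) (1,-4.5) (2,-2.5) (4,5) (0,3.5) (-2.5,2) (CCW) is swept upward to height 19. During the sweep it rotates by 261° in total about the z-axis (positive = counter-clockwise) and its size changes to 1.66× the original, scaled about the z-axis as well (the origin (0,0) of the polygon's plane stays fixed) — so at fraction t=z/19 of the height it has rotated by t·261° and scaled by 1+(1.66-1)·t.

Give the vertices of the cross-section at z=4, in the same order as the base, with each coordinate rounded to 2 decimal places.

Cross-section at z=4: (-1.55,-5.18) (4.85,-2.01) (3.64,0.23) (-2.05,7.00) (-3.26,2.29) (-3.50,-1.02)

t = z/height = 4/19 = 0.210526
s = 1 + (scale-1)·z/height = 1 + (1.66-1)·4/19 = 1.138947
θ = twist·z/height = 261°·4/19 = 54.9474° = 0.959012 rad
cos θ = 0.574329, sin θ = 0.818625 (intermediates below are computed at full precision and shown rounded to 5 d.p.)
v1: (-4.5,-1.5) → rotate → (-1.35654,-4.54530) → ×s → (-1.54503,-5.17686) → (-1.55,-5.18)
v2: (1,-4.5) → rotate → (4.25814,-1.76585) → ×s → (4.84980,-2.01121) → (4.85,-2.01)
v3: (2,-2.5) → rotate → (3.19522,0.20143) → ×s → (3.63919,0.22942) → (3.64,0.23)
v4: (4,5) → rotate → (-1.79581,6.14614) → ×s → (-2.04533,7.00013) → (-2.05,7.00)
v5: (0,3.5) → rotate → (-2.86519,2.01015) → ×s → (-3.26330,2.28946) → (-3.26,2.29)
v6: (-2.5,2) → rotate → (-3.07307,-0.89790) → ×s → (-3.50007,-1.02267) → (-3.50,-1.02)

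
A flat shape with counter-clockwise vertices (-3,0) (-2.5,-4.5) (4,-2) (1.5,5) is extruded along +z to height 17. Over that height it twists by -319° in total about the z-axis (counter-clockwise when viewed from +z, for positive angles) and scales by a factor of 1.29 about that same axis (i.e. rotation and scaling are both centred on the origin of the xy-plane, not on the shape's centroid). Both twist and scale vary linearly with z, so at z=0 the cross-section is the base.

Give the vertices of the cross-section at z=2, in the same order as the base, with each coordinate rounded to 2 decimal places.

t = z/height = 2/17 = 0.117647
s = 1 + (scale-1)·z/height = 1 + (1.29-1)·2/17 = 1.034118
θ = twist·z/height = -319°·2/17 = -37.5294° = -0.655012 rad
cos θ = 0.793041, sin θ = -0.609169 (intermediates below are computed at full precision and shown rounded to 5 d.p.)
v1: (-3,0) → rotate → (-2.37912,1.82751) → ×s → (-2.46029,1.88986) → (-2.46,1.89)
v2: (-2.5,-4.5) → rotate → (-4.72386,-2.04576) → ×s → (-4.88503,-2.11556) → (-4.89,-2.12)
v3: (4,-2) → rotate → (1.95383,-4.02276) → ×s → (2.02049,-4.16000) → (2.02,-4.16)
v4: (1.5,5) → rotate → (4.23540,3.05145) → ×s → (4.37991,3.15556) → (4.38,3.16)

Cross-section at z=2: (-2.46,1.89) (-4.89,-2.12) (2.02,-4.16) (4.38,3.16)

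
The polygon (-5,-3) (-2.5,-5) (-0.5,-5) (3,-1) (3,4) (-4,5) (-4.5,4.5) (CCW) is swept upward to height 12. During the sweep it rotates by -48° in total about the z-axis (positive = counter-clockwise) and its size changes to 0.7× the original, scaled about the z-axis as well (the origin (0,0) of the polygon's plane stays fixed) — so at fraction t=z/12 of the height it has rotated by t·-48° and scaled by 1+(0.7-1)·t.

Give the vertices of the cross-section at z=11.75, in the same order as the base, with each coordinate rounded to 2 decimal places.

t = z/height = 11.75/12 = 0.979167
s = 1 + (scale-1)·z/height = 1 + (0.7-1)·11.75/12 = 0.706250
θ = twist·z/height = -48°·11.75/12 = -47.0000° = -0.820305 rad
cos θ = 0.681998, sin θ = -0.731354 (intermediates below are computed at full precision and shown rounded to 5 d.p.)
v1: (-5,-3) → rotate → (-5.60405,1.61077) → ×s → (-3.95786,1.13761) → (-3.96,1.14)
v2: (-2.5,-5) → rotate → (-5.36176,-1.58161) → ×s → (-3.78675,-1.11701) → (-3.79,-1.12)
v3: (-0.5,-5) → rotate → (-3.99777,-3.04431) → ×s → (-2.82342,-2.15005) → (-2.82,-2.15)
v4: (3,-1) → rotate → (1.31464,-2.87606) → ×s → (0.92847,-2.03122) → (0.93,-2.03)
v5: (3,4) → rotate → (4.97141,0.53393) → ×s → (3.51106,0.37709) → (3.51,0.38)
v6: (-4,5) → rotate → (0.92878,6.33541) → ×s → (0.65595,4.47438) → (0.66,4.47)
v7: (-4.5,4.5) → rotate → (0.22210,6.36008) → ×s → (0.15686,4.49181) → (0.16,4.49)

Cross-section at z=11.75: (-3.96,1.14) (-3.79,-1.12) (-2.82,-2.15) (0.93,-2.03) (3.51,0.38) (0.66,4.47) (0.16,4.49)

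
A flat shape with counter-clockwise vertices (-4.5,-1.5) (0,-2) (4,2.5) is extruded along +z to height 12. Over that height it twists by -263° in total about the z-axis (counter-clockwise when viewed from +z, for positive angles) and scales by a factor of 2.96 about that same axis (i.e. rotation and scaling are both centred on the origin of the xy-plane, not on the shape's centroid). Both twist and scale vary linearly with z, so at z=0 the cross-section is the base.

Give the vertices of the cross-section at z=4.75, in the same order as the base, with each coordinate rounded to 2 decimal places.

Cross-section at z=4.75: (-0.64,8.40) (-3.44,0.87) (2.57,-7.97)

t = z/height = 4.75/12 = 0.395833
s = 1 + (scale-1)·z/height = 1 + (2.96-1)·4.75/12 = 1.775833
θ = twist·z/height = -263°·4.75/12 = -104.1042° = -1.816960 rad
cos θ = -0.243686, sin θ = -0.969854 (intermediates below are computed at full precision and shown rounded to 5 d.p.)
v1: (-4.5,-1.5) → rotate → (-0.35820,4.72987) → ×s → (-0.63610,8.39947) → (-0.64,8.40)
v2: (0,-2) → rotate → (-1.93971,0.48737) → ×s → (-3.44460,0.86549) → (-3.44,0.87)
v3: (4,2.5) → rotate → (1.44989,-4.48863) → ×s → (2.57477,-7.97106) → (2.57,-7.97)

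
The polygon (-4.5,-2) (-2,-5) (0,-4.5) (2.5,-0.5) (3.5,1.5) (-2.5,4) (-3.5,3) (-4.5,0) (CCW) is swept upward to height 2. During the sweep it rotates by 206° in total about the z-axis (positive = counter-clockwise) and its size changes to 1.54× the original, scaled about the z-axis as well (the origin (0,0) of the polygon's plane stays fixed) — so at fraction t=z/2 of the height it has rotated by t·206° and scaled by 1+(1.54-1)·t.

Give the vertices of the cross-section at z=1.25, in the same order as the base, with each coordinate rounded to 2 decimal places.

Cross-section at z=1.25: (5.85,-3.02) (6.89,2.10) (4.69,3.77) (-1.57,3.03) (-4.49,2.40) (-2.08,-5.96) (-0.20,-6.16) (3.77,-4.69)

t = z/height = 1.25/2 = 0.625
s = 1 + (scale-1)·z/height = 1 + (1.54-1)·1.25/2 = 1.337500
θ = twist·z/height = 206°·1.25/2 = 128.7500° = 2.247111 rad
cos θ = -0.625923, sin θ = 0.779884 (intermediates below are computed at full precision and shown rounded to 5 d.p.)
v1: (-4.5,-2) → rotate → (4.37642,-2.25763) → ×s → (5.85347,-3.01958) → (5.85,-3.02)
v2: (-2,-5) → rotate → (5.15127,1.56985) → ×s → (6.88982,2.09967) → (6.89,2.10)
v3: (0,-4.5) → rotate → (3.50948,2.81666) → ×s → (4.69393,3.76728) → (4.69,3.77)
v4: (2.5,-0.5) → rotate → (-1.17487,2.26267) → ×s → (-1.57138,3.02633) → (-1.57,3.03)
v5: (3.5,1.5) → rotate → (-3.36056,1.79071) → ×s → (-4.49475,2.39508) → (-4.49,2.40)
v6: (-2.5,4) → rotate → (-1.55473,-4.45341) → ×s → (-2.07945,-5.95643) → (-2.08,-5.96)
v7: (-3.5,3) → rotate → (-0.14892,-4.60737) → ×s → (-0.19918,-6.16235) → (-0.20,-6.16)
v8: (-4.5,0) → rotate → (2.81666,-3.50948) → ×s → (3.76728,-4.69393) → (3.77,-4.69)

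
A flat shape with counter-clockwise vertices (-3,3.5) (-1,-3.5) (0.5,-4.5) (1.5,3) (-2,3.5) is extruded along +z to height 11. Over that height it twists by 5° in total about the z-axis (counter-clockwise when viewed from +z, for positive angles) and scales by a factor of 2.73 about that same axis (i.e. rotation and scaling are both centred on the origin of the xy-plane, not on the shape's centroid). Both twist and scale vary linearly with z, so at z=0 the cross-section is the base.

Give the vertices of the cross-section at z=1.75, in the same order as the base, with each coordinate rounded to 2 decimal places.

Cross-section at z=1.75: (-3.89,4.41) (-1.21,-4.48) (0.72,-5.73) (1.86,3.85) (-2.61,4.43)

t = z/height = 1.75/11 = 0.159091
s = 1 + (scale-1)·z/height = 1 + (2.73-1)·1.75/11 = 1.275227
θ = twist·z/height = 5°·1.75/11 = 0.7955° = 0.013883 rad
cos θ = 0.999904, sin θ = 0.013883 (intermediates below are computed at full precision and shown rounded to 5 d.p.)
v1: (-3,3.5) → rotate → (-3.04830,3.45801) → ×s → (-3.88728,4.40975) → (-3.89,4.41)
v2: (-1,-3.5) → rotate → (-0.95131,-3.51355) → ×s → (-1.21314,-4.48057) → (-1.21,-4.48)
v3: (0.5,-4.5) → rotate → (0.56242,-4.49262) → ×s → (0.71722,-5.72912) → (0.72,-5.73)
v4: (1.5,3) → rotate → (1.45821,3.02054) → ×s → (1.85955,3.85187) → (1.86,3.85)
v5: (-2,3.5) → rotate → (-2.04840,3.47190) → ×s → (-2.61217,4.42746) → (-2.61,4.43)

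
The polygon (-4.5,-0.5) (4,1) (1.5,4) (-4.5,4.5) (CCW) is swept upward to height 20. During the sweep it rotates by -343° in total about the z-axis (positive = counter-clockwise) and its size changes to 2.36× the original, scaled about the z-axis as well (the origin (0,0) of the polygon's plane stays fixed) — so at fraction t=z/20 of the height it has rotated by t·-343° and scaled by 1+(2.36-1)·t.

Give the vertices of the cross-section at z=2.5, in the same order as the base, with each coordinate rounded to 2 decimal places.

Cross-section at z=2.5: (-4.26,3.15) (4.23,-2.33) (4.47,2.24) (-0.28,7.44)

t = z/height = 2.5/20 = 0.125
s = 1 + (scale-1)·z/height = 1 + (2.36-1)·2.5/20 = 1.170000
θ = twist·z/height = -343°·2.5/20 = -42.8750° = -0.748310 rad
cos θ = 0.732840, sin θ = -0.680401 (intermediates below are computed at full precision and shown rounded to 5 d.p.)
v1: (-4.5,-0.5) → rotate → (-3.63798,2.69539) → ×s → (-4.25644,3.15360) → (-4.26,3.15)
v2: (4,1) → rotate → (3.61176,-1.98876) → ×s → (4.22576,-2.32685) → (4.23,-2.33)
v3: (1.5,4) → rotate → (3.82086,1.91076) → ×s → (4.47041,2.23559) → (4.47,2.24)
v4: (-4.5,4.5) → rotate → (-0.23597,6.35958) → ×s → (-0.27609,7.44071) → (-0.28,7.44)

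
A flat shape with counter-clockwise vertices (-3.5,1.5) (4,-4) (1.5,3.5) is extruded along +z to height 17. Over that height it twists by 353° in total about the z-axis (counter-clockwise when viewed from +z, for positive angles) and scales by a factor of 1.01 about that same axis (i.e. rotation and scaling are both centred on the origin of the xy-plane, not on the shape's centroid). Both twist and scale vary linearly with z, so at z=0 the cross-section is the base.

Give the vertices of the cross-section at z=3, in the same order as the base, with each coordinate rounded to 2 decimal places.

Cross-section at z=3: (-2.96,-2.41) (5.41,1.68) (-2.41,2.96)

t = z/height = 3/17 = 0.176471
s = 1 + (scale-1)·z/height = 1 + (1.01-1)·3/17 = 1.001765
θ = twist·z/height = 353°·3/17 = 62.2941° = 1.087237 rad
cos θ = 0.464933, sin θ = 0.885346 (intermediates below are computed at full precision and shown rounded to 5 d.p.)
v1: (-3.5,1.5) → rotate → (-2.95528,-2.40131) → ×s → (-2.96050,-2.40555) → (-2.96,-2.41)
v2: (4,-4) → rotate → (5.40112,1.68165) → ×s → (5.41065,1.68462) → (5.41,1.68)
v3: (1.5,3.5) → rotate → (-2.40131,2.95528) → ×s → (-2.40555,2.96050) → (-2.41,2.96)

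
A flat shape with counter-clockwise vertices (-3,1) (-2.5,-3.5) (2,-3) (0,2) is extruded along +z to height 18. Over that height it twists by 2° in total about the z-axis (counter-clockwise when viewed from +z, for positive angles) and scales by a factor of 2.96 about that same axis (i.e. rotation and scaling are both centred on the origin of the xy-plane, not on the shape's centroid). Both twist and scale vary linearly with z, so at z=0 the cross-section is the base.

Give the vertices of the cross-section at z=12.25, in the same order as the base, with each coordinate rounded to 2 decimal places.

t = z/height = 12.25/18 = 0.680556
s = 1 + (scale-1)·z/height = 1 + (2.96-1)·12.25/18 = 2.333889
θ = twist·z/height = 2°·12.25/18 = 1.3611° = 0.023756 rad
cos θ = 0.999718, sin θ = 0.023754 (intermediates below are computed at full precision and shown rounded to 5 d.p.)
v1: (-3,1) → rotate → (-3.02291,0.92846) → ×s → (-7.05513,2.16692) → (-7.06,2.17)
v2: (-2.5,-3.5) → rotate → (-2.41616,-3.55840) → ×s → (-5.63904,-8.30490) → (-5.64,-8.30)
v3: (2,-3) → rotate → (2.07070,-2.95165) → ×s → (4.83278,-6.88881) → (4.83,-6.89)
v4: (0,2) → rotate → (-0.04751,1.99944) → ×s → (-0.11088,4.66646) → (-0.11,4.67)

Cross-section at z=12.25: (-7.06,2.17) (-5.64,-8.30) (4.83,-6.89) (-0.11,4.67)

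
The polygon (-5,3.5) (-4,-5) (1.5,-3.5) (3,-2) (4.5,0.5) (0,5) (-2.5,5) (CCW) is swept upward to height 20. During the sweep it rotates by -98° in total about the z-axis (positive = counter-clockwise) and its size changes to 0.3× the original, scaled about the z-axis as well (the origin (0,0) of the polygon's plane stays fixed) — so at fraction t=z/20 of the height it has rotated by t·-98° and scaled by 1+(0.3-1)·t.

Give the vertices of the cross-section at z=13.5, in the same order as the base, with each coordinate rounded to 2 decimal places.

t = z/height = 13.5/20 = 0.675
s = 1 + (scale-1)·z/height = 1 + (0.3-1)·13.5/20 = 0.527500
θ = twist·z/height = -98°·13.5/20 = -66.1500° = -1.154535 rad
cos θ = 0.404344, sin θ = -0.914607 (intermediates below are computed at full precision and shown rounded to 5 d.p.)
v1: (-5,3.5) → rotate → (1.17941,5.98824) → ×s → (0.62214,3.15880) → (0.62,3.16)
v2: (-4,-5) → rotate → (-6.19041,1.63671) → ×s → (-3.26544,0.86336) → (-3.27,0.86)
v3: (1.5,-3.5) → rotate → (-2.59461,-2.78711) → ×s → (-1.36866,-1.47020) → (-1.37,-1.47)
v4: (3,-2) → rotate → (-0.61618,-3.55251) → ×s → (-0.32504,-1.87395) → (-0.33,-1.87)
v5: (4.5,0.5) → rotate → (2.27685,-3.91356) → ×s → (1.20104,-2.06440) → (1.20,-2.06)
v6: (0,5) → rotate → (4.57304,2.02172) → ×s → (2.41228,1.06646) → (2.41,1.07)
v7: (-2.5,5) → rotate → (3.56218,4.30824) → ×s → (1.87905,2.27259) → (1.88,2.27)

Cross-section at z=13.5: (0.62,3.16) (-3.27,0.86) (-1.37,-1.47) (-0.33,-1.87) (1.20,-2.06) (2.41,1.07) (1.88,2.27)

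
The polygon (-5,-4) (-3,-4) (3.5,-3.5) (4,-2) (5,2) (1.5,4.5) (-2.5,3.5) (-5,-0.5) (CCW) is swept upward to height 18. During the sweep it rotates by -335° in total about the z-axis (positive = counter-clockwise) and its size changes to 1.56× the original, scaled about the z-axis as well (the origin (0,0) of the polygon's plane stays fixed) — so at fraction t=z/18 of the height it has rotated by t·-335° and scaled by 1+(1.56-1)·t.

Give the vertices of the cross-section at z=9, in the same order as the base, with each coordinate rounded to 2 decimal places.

Cross-section at z=9: (5.14,6.38) (2.64,5.83) (-5.34,3.40) (-5.55,1.39) (-5.69,-3.88) (-0.63,-6.04) (4.09,-3.68) (6.11,2.01)

t = z/height = 9/18 = 0.5
s = 1 + (scale-1)·z/height = 1 + (1.56-1)·9/18 = 1.280000
θ = twist·z/height = -335°·9/18 = -167.5000° = -2.923426 rad
cos θ = -0.976296, sin θ = -0.216440 (intermediates below are computed at full precision and shown rounded to 5 d.p.)
v1: (-5,-4) → rotate → (4.01572,4.98738) → ×s → (5.14012,6.38385) → (5.14,6.38)
v2: (-3,-4) → rotate → (2.06313,4.55450) → ×s → (2.64081,5.82976) → (2.64,5.83)
v3: (3.5,-3.5) → rotate → (-4.17457,2.65950) → ×s → (-5.34346,3.40416) → (-5.34,3.40)
v4: (4,-2) → rotate → (-4.33806,1.08683) → ×s → (-5.55272,1.39115) → (-5.55,1.39)
v5: (5,2) → rotate → (-4.44860,-3.03479) → ×s → (-5.69421,-3.88453) → (-5.69,-3.88)
v6: (1.5,4.5) → rotate → (-0.49047,-4.71799) → ×s → (-0.62780,-6.03903) → (-0.63,-6.04)
v7: (-2.5,3.5) → rotate → (3.19828,-2.87594) → ×s → (4.09380,-3.68120) → (4.09,-3.68)
v8: (-5,-0.5) → rotate → (4.77326,1.57035) → ×s → (6.10977,2.01004) → (6.11,2.01)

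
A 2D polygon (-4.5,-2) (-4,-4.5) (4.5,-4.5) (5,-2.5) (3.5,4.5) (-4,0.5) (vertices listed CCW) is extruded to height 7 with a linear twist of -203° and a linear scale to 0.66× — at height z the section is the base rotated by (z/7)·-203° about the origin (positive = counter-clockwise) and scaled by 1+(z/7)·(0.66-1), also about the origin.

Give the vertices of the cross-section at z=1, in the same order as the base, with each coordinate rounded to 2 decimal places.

Cross-section at z=1: (-4.67,0.41) (-5.40,-1.90) (1.67,-5.82) (3.01,-4.39) (4.99,2.13) (-3.10,2.26)

t = z/height = 1/7 = 0.142857
s = 1 + (scale-1)·z/height = 1 + (0.66-1)·1/7 = 0.951429
θ = twist·z/height = -203°·1/7 = -29.0000° = -0.506145 rad
cos θ = 0.874620, sin θ = -0.484810 (intermediates below are computed at full precision and shown rounded to 5 d.p.)
v1: (-4.5,-2) → rotate → (-4.90541,0.43240) → ×s → (-4.66715,0.41140) → (-4.67,0.41)
v2: (-4,-4.5) → rotate → (-5.68012,-1.99655) → ×s → (-5.40423,-1.89957) → (-5.40,-1.90)
v3: (4.5,-4.5) → rotate → (1.75415,-6.11743) → ×s → (1.66894,-5.82030) → (1.67,-5.82)
v4: (5,-2.5) → rotate → (3.16107,-4.61060) → ×s → (3.00754,-4.38665) → (3.01,-4.39)
v5: (3.5,4.5) → rotate → (5.24281,2.23896) → ×s → (4.98816,2.13021) → (4.99,2.13)
v6: (-4,0.5) → rotate → (-3.25607,2.37655) → ×s → (-3.09792,2.26112) → (-3.10,2.26)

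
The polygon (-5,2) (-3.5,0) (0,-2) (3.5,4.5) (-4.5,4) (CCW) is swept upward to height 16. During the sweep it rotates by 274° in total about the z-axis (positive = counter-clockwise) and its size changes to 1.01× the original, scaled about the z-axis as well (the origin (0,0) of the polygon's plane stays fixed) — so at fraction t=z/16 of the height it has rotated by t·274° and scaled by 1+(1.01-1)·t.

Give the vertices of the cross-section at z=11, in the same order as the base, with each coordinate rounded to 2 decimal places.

t = z/height = 11/16 = 0.6875
s = 1 + (scale-1)·z/height = 1 + (1.01-1)·11/16 = 1.006875
θ = twist·z/height = 274°·11/16 = 188.3750° = 3.287764 rad
cos θ = -0.989336, sin θ = -0.145651 (intermediates below are computed at full precision and shown rounded to 5 d.p.)
v1: (-5,2) → rotate → (5.23798,-1.25042) → ×s → (5.27399,-1.25901) → (5.27,-1.26)
v2: (-3.5,0) → rotate → (3.46268,0.50978) → ×s → (3.48648,0.51328) → (3.49,0.51)
v3: (0,-2) → rotate → (-0.29130,1.97867) → ×s → (-0.29331,1.99228) → (-0.29,1.99)
v4: (3.5,4.5) → rotate → (-2.80724,-4.96179) → ×s → (-2.82654,-4.99590) → (-2.83,-5.00)
v5: (-4.5,4) → rotate → (5.03462,-3.30191) → ×s → (5.06923,-3.32461) → (5.07,-3.32)

Cross-section at z=11: (5.27,-1.26) (3.49,0.51) (-0.29,1.99) (-2.83,-5.00) (5.07,-3.32)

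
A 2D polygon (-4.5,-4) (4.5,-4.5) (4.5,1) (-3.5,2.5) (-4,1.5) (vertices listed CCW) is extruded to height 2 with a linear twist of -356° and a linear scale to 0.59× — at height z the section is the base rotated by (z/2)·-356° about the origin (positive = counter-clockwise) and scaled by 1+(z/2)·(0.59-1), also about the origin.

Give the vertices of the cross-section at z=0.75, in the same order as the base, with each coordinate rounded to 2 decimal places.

t = z/height = 0.75/2 = 0.375
s = 1 + (scale-1)·z/height = 1 + (0.59-1)·0.75/2 = 0.846250
θ = twist·z/height = -356°·0.75/2 = -133.5000° = -2.330015 rad
cos θ = -0.688355, sin θ = -0.725374 (intermediates below are computed at full precision and shown rounded to 5 d.p.)
v1: (-4.5,-4) → rotate → (0.19610,6.01760) → ×s → (0.16595,5.09240) → (0.17,5.09)
v2: (4.5,-4.5) → rotate → (-6.36178,-0.16659) → ×s → (-5.38366,-0.14098) → (-5.38,-0.14)
v3: (4.5,1) → rotate → (-2.37222,-3.95254) → ×s → (-2.00749,-3.34484) → (-2.01,-3.34)
v4: (-3.5,2.5) → rotate → (4.22268,0.81792) → ×s → (3.57344,0.69217) → (3.57,0.69)
v5: (-4,1.5) → rotate → (3.84148,1.86897) → ×s → (3.25085,1.58161) → (3.25,1.58)

Cross-section at z=0.75: (0.17,5.09) (-5.38,-0.14) (-2.01,-3.34) (3.57,0.69) (3.25,1.58)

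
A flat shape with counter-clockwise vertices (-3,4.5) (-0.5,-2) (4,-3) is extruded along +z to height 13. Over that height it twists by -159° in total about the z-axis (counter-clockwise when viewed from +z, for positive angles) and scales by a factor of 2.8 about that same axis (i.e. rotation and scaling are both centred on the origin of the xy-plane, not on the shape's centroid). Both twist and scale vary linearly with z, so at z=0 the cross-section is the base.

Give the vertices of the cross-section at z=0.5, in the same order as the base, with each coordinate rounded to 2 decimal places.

Cross-section at z=0.5: (-2.68,5.13) (-0.76,-2.07) (3.91,-3.65)

t = z/height = 0.5/13 = 0.0384615
s = 1 + (scale-1)·z/height = 1 + (2.8-1)·0.5/13 = 1.069231
θ = twist·z/height = -159°·0.5/13 = -6.1154° = -0.106734 rad
cos θ = 0.994309, sin θ = -0.106531 (intermediates below are computed at full precision and shown rounded to 5 d.p.)
v1: (-3,4.5) → rotate → (-2.50354,4.79399) → ×s → (-2.67686,5.12588) → (-2.68,5.13)
v2: (-0.5,-2) → rotate → (-0.71022,-1.93535) → ×s → (-0.75939,-2.06934) → (-0.76,-2.07)
v3: (4,-3) → rotate → (3.65764,-3.40905) → ×s → (3.91087,-3.64506) → (3.91,-3.65)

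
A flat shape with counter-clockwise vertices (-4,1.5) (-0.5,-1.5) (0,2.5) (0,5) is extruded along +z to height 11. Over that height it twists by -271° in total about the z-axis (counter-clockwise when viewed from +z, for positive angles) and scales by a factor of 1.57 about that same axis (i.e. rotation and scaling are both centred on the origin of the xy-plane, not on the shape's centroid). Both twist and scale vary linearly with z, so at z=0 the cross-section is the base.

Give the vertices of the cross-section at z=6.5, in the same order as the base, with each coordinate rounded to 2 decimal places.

t = z/height = 6.5/11 = 0.590909
s = 1 + (scale-1)·z/height = 1 + (1.57-1)·6.5/11 = 1.336818
θ = twist·z/height = -271°·6.5/11 = -160.1364° = -2.794907 rad
cos θ = -0.940504, sin θ = -0.339783 (intermediates below are computed at full precision and shown rounded to 5 d.p.)
v1: (-4,1.5) → rotate → (4.27169,-0.05163) → ×s → (5.71047,-0.06901) → (5.71,-0.07)
v2: (-0.5,-1.5) → rotate → (-0.03942,1.58065) → ×s → (-0.05270,2.11304) → (-0.05,2.11)
v3: (0,2.5) → rotate → (0.84946,-2.35126) → ×s → (1.13557,-3.14321) → (1.14,-3.14)
v4: (0,5) → rotate → (1.69891,-4.70252) → ×s → (2.27114,-6.28641) → (2.27,-6.29)

Cross-section at z=6.5: (5.71,-0.07) (-0.05,2.11) (1.14,-3.14) (2.27,-6.29)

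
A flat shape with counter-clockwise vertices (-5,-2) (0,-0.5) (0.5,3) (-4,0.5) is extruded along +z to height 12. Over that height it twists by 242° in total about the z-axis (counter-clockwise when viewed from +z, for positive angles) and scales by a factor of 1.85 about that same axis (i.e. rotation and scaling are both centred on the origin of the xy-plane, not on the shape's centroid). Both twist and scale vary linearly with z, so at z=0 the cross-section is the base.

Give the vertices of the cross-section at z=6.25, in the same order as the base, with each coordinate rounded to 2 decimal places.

Cross-section at z=6.25: (6.58,-4.14) (0.58,0.42) (-3.92,-1.96) (2.81,-5.09)

t = z/height = 6.25/12 = 0.520833
s = 1 + (scale-1)·z/height = 1 + (1.85-1)·6.25/12 = 1.442708
θ = twist·z/height = 242°·6.25/12 = 126.0417° = 2.199842 rad
cos θ = -0.588373, sin θ = 0.808589 (intermediates below are computed at full precision and shown rounded to 5 d.p.)
v1: (-5,-2) → rotate → (4.55905,-2.86620) → ×s → (6.57737,-4.13509) → (6.58,-4.14)
v2: (0,-0.5) → rotate → (0.40429,0.29419) → ×s → (0.58328,0.42443) → (0.58,0.42)
v3: (0.5,3) → rotate → (-2.71995,-1.36083) → ×s → (-3.92410,-1.96327) → (-3.92,-1.96)
v4: (-4,0.5) → rotate → (1.94920,-3.52854) → ×s → (2.81213,-5.09066) → (2.81,-5.09)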